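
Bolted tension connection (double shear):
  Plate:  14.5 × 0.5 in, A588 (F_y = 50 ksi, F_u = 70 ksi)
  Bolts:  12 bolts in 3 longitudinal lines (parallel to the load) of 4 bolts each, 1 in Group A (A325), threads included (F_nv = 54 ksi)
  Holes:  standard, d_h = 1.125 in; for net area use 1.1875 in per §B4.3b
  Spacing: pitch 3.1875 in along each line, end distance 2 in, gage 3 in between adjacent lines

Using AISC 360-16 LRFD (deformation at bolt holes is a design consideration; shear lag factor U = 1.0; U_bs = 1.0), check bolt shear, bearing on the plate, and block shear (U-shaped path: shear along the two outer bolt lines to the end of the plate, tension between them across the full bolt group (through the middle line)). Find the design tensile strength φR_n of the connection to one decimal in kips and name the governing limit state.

328.5 kips (block shear governs)

Bolt shear: A_b = π(1)²/4 = 0.7854 in². φR_n = 0.75 × 54 × 0.7854 × 12 × 2 = 763.4 kips.
Bearing (0.5 in plate, F_u = 70 ksi): end bolts L_c = 2 − 1.125/2 = 1.4375, R_n = min(1.2×1.4375×0.5×70, 2.4×1×0.5×70) = 60.375 kips/bolt; interior L_c = 3.1875 − 1.125 = 2.0625, R_n = 84 kips/bolt. φR_n = 0.75 × (3×60.375 + 9×84) = 702.8 kips.
Block shear: shear path 2×[2+3×3.1875] = 2×11.5625 in, A_gv = 11.563, A_nv = 2×(11.5625 − 3.5×1.1875)×0.5 = 7.4063 in²; tension across gage: (6 − 2×1.1875)×0.5 = 1.8125 in². R_n = min(0.6×70×7.4063, 0.6×50×11.563) + 1.0×70×1.8125 = min(311.06, 346.89) + 126.88 = 437.94 kips. φR_n = 0.75 × 437.94 = 328.5 kips.
Governing: min(763.4, 702.8, 328.5) = 328.5 kips → block shear.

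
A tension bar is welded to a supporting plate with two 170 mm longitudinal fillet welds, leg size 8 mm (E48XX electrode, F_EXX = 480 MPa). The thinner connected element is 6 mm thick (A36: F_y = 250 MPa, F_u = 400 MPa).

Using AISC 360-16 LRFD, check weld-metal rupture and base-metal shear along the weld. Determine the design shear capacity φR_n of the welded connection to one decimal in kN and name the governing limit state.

Weld metal: throat = 0.707×8 = 5.656 mm, L = 2×170 = 340 mm. φR_n = 0.75 × 0.6 × 480 × 5.656 × 340 = 415.4 kN.
Base metal shear (6 mm plate): yield φR_n = 1.0×0.6×250×6×340 = 306.0 kN; rupture φR_n = 0.75×0.6×400×6×340 = 367.2 kN; take 306.0 kN (yield).
Governing: min(415.4, 306.0) = 306.0 kN → base-metal shear.

306.0 kN (base-metal shear governs)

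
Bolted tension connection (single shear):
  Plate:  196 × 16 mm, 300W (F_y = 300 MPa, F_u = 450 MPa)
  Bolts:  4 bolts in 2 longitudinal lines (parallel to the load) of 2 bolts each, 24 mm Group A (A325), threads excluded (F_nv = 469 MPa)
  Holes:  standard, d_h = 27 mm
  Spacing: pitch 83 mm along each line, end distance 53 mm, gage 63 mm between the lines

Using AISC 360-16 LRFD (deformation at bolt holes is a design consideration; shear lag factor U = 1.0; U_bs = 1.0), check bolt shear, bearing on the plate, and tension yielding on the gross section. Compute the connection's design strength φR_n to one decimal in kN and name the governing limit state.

636.5 kN (bolt shear governs)

Bolt shear: A_b = π(24)²/4 = 452.39 mm². φR_n = 0.75 × 469 × 452.39 × 4 × 1 = 636.5 kN.
Bearing (16 mm plate, F_u = 450 MPa): end bolts L_c = 53 − 27/2 = 39.5, R_n = min(1.2×39.5×16×450, 2.4×24×16×450) = 341.28 kN/bolt; interior L_c = 83 − 27 = 56, R_n = 414.72 kN/bolt. φR_n = 0.75 × (2×341.28 + 2×414.72) = 1134.0 kN.
Tension yield (gross): A_g = 196×16 = 3136 mm². φR_n = 0.90 × 300 × 3136 = 846.7 kN.
Governing: min(636.5, 1134.0, 846.7) = 636.5 kN → bolt shear.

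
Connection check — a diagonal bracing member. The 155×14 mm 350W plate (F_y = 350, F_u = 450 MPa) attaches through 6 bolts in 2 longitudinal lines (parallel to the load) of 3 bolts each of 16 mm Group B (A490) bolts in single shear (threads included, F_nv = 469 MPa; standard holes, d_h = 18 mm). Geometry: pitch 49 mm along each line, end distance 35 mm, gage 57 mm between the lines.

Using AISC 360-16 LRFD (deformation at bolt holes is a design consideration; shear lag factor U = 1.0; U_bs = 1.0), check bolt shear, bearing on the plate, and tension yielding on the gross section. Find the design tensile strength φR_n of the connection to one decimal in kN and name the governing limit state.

424.3 kN (bolt shear governs)

Bolt shear: A_b = π(16)²/4 = 201.06 mm². φR_n = 0.75 × 469 × 201.06 × 6 × 1 = 424.3 kN.
Bearing (14 mm plate, F_u = 450 MPa): end bolts L_c = 35 − 18/2 = 26, R_n = min(1.2×26×14×450, 2.4×16×14×450) = 196.56 kN/bolt; interior L_c = 49 − 18 = 31, R_n = 234.36 kN/bolt. φR_n = 0.75 × (2×196.56 + 4×234.36) = 997.9 kN.
Tension yield (gross): A_g = 155×14 = 2170 mm². φR_n = 0.90 × 350 × 2170 = 683.6 kN.
Governing: min(424.3, 997.9, 683.6) = 424.3 kN → bolt shear.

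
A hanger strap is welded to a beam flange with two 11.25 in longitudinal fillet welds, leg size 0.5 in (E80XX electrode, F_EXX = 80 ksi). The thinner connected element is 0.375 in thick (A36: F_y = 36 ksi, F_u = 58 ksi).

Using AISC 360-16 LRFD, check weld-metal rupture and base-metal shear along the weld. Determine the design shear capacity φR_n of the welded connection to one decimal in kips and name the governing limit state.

182.3 kips (base-metal shear governs)

Weld metal: throat = 0.707×0.5 = 0.3535 in, L = 2×11.25 = 22.5 in. φR_n = 0.75 × 0.6 × 80 × 0.3535 × 22.5 = 286.3 kips.
Base metal shear (0.375 in plate): yield φR_n = 1.0×0.6×36×0.375×22.5 = 182.3 kips; rupture φR_n = 0.75×0.6×58×0.375×22.5 = 220.2 kips; take 182.3 kips (yield).
Governing: min(286.3, 182.3) = 182.3 kips → base-metal shear.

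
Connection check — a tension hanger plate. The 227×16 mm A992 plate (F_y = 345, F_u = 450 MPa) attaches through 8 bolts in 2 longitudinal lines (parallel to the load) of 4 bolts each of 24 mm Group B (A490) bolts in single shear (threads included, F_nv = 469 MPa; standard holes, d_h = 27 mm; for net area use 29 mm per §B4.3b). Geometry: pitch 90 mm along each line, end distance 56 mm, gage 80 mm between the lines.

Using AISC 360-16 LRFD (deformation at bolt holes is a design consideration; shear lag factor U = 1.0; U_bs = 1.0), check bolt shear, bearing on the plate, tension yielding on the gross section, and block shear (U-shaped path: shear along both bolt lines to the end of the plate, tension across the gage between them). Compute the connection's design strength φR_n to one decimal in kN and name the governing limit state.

1127.7 kN (gross-section yield governs)

Bolt shear: A_b = π(24)²/4 = 452.39 mm². φR_n = 0.75 × 469 × 452.39 × 8 × 1 = 1273.0 kN.
Bearing (16 mm plate, F_u = 450 MPa): end bolts L_c = 56 − 27/2 = 42.5, R_n = min(1.2×42.5×16×450, 2.4×24×16×450) = 367.2 kN/bolt; interior L_c = 90 − 27 = 63, R_n = 414.72 kN/bolt. φR_n = 0.75 × (2×367.2 + 6×414.72) = 2417.0 kN.
Tension yield (gross): A_g = 227×16 = 3632 mm². φR_n = 0.90 × 345 × 3632 = 1127.7 kN.
Block shear: shear path 2×[56+3×90] = 2×326 mm, A_gv = 10432, A_nv = 2×(326 − 3.5×29)×16 = 7184 mm²; tension across gage: (80 − 1×29)×16 = 816 mm². R_n = min(0.6×450×7184, 0.6×345×10432) + 1.0×450×816 = min(1939.7, 2159.4) + 367.2 = 2306.9 kN. φR_n = 0.75 × 2306.9 = 1730.2 kN.
Governing: min(1273.0, 2417.0, 1127.7, 1730.2) = 1127.7 kN → gross-section yield.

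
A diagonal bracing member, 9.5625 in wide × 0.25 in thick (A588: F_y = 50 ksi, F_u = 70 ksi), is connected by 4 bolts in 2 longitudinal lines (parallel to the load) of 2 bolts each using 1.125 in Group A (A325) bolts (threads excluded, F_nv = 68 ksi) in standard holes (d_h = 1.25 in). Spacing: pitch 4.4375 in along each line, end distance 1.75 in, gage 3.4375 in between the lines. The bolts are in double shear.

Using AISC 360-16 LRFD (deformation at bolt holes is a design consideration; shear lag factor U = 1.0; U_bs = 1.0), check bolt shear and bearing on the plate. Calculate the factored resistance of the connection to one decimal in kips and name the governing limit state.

Bolt shear: A_b = π(1.125)²/4 = 0.99402 in². φR_n = 0.75 × 68 × 0.99402 × 4 × 2 = 405.6 kips.
Bearing (0.25 in plate, F_u = 70 ksi): end bolts L_c = 1.75 − 1.25/2 = 1.125, R_n = min(1.2×1.125×0.25×70, 2.4×1.125×0.25×70) = 23.625 kips/bolt; interior L_c = 4.4375 − 1.25 = 3.1875, R_n = 47.25 kips/bolt. φR_n = 0.75 × (2×23.625 + 2×47.25) = 106.3 kips.
Governing: min(405.6, 106.3) = 106.3 kips → bearing.

106.3 kips (bearing governs)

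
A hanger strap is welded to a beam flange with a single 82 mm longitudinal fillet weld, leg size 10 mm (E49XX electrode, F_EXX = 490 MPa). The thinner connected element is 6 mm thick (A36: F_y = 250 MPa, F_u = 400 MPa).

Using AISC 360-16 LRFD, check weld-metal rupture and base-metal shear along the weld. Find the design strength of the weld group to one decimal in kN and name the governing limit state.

73.8 kN (base-metal shear governs)

Weld metal: throat = 0.707×10 = 7.07 mm, L = 82 mm. φR_n = 0.75 × 0.6 × 490 × 7.07 × 82 = 127.8 kN.
Base metal shear (6 mm plate): yield φR_n = 1.0×0.6×250×6×82 = 73.8 kN; rupture φR_n = 0.75×0.6×400×6×82 = 88.6 kN; take 73.8 kN (yield).
Governing: min(127.8, 73.8) = 73.8 kN → base-metal shear.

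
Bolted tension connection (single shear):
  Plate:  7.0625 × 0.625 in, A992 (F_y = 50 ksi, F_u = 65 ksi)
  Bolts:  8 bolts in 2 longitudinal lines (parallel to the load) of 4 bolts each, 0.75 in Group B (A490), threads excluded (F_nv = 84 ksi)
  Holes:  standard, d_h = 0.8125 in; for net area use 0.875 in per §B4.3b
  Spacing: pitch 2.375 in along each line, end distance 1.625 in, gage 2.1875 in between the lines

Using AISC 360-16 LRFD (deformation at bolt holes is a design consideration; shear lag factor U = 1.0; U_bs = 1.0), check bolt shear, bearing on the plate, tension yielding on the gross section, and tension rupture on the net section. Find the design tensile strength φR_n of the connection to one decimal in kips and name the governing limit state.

161.9 kips (net-section rupture governs)

Bolt shear: A_b = π(0.75)²/4 = 0.44179 in². φR_n = 0.75 × 84 × 0.44179 × 8 × 1 = 222.7 kips.
Bearing (0.625 in plate, F_u = 65 ksi): end bolts L_c = 1.625 − 0.8125/2 = 1.21875, R_n = min(1.2×1.21875×0.625×65, 2.4×0.75×0.625×65) = 59.414 kips/bolt; interior L_c = 2.375 − 0.8125 = 1.5625, R_n = 73.125 kips/bolt. φR_n = 0.75 × (2×59.414 + 6×73.125) = 418.2 kips.
Tension yield (gross): A_g = 7.0625×0.625 = 4.4141 in². φR_n = 0.90 × 50 × 4.4141 = 198.6 kips.
Tension rupture (net): A_n = (7.0625 − 2×0.875)×0.625 = 3.3203 in² (U = 1.0, A_e = A_n). φR_n = 0.75 × 65 × 3.3203 = 161.9 kips.
Governing: min(222.7, 418.2, 198.6, 161.9) = 161.9 kips → net-section rupture.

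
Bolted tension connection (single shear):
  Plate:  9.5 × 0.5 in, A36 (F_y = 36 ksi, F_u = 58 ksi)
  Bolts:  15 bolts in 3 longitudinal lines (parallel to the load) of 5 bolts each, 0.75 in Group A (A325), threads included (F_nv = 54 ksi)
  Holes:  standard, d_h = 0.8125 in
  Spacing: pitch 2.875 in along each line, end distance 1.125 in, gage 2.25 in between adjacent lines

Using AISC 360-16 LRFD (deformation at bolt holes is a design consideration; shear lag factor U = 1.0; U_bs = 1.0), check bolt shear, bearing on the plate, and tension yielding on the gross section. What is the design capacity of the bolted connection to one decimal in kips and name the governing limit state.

153.9 kips (gross-section yield governs)

Bolt shear: A_b = π(0.75)²/4 = 0.44179 in². φR_n = 0.75 × 54 × 0.44179 × 15 × 1 = 268.4 kips.
Bearing (0.5 in plate, F_u = 58 ksi): end bolts L_c = 1.125 − 0.8125/2 = 0.71875, R_n = min(1.2×0.71875×0.5×58, 2.4×0.75×0.5×58) = 25.013 kips/bolt; interior L_c = 2.875 − 0.8125 = 2.0625, R_n = 52.2 kips/bolt. φR_n = 0.75 × (3×25.013 + 12×52.2) = 526.1 kips.
Tension yield (gross): A_g = 9.5×0.5 = 4.75 in². φR_n = 0.90 × 36 × 4.75 = 153.9 kips.
Governing: min(268.4, 526.1, 153.9) = 153.9 kips → gross-section yield.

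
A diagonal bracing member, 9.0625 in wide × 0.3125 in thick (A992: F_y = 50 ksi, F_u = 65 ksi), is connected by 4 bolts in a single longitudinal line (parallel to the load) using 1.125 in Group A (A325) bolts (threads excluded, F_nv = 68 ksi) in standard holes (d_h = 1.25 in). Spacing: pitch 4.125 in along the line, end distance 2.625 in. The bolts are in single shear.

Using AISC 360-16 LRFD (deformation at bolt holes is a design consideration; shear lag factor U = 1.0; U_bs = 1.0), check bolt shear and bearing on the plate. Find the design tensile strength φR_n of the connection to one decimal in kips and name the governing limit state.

Bolt shear: A_b = π(1.125)²/4 = 0.99402 in². φR_n = 0.75 × 68 × 0.99402 × 4 × 1 = 202.8 kips.
Bearing (0.3125 in plate, F_u = 65 ksi): end bolts L_c = 2.625 − 1.25/2 = 2, R_n = min(1.2×2×0.3125×65, 2.4×1.125×0.3125×65) = 48.75 kips/bolt; interior L_c = 4.125 − 1.25 = 2.875, R_n = 54.844 kips/bolt. φR_n = 0.75 × (1×48.75 + 3×54.844) = 160.0 kips.
Governing: min(202.8, 160.0) = 160.0 kips → bearing.

160.0 kips (bearing governs)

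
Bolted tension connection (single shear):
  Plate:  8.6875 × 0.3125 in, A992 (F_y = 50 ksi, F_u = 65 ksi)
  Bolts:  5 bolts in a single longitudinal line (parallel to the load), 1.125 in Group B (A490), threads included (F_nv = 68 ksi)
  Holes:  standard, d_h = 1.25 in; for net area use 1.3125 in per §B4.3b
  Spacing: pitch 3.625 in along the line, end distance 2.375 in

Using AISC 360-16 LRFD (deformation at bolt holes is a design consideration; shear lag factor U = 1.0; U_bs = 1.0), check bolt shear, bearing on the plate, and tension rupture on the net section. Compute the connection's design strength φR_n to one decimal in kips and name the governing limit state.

112.4 kips (net-section rupture governs)

Bolt shear: A_b = π(1.125)²/4 = 0.99402 in². φR_n = 0.75 × 68 × 0.99402 × 5 × 1 = 253.5 kips.
Bearing (0.3125 in plate, F_u = 65 ksi): end bolts L_c = 2.375 − 1.25/2 = 1.75, R_n = min(1.2×1.75×0.3125×65, 2.4×1.125×0.3125×65) = 42.656 kips/bolt; interior L_c = 3.625 − 1.25 = 2.375, R_n = 54.844 kips/bolt. φR_n = 0.75 × (1×42.656 + 4×54.844) = 196.5 kips.
Tension rupture (net): A_n = (8.6875 − 1×1.3125)×0.3125 = 2.3047 in² (U = 1.0, A_e = A_n). φR_n = 0.75 × 65 × 2.3047 = 112.4 kips.
Governing: min(253.5, 196.5, 112.4) = 112.4 kips → net-section rupture.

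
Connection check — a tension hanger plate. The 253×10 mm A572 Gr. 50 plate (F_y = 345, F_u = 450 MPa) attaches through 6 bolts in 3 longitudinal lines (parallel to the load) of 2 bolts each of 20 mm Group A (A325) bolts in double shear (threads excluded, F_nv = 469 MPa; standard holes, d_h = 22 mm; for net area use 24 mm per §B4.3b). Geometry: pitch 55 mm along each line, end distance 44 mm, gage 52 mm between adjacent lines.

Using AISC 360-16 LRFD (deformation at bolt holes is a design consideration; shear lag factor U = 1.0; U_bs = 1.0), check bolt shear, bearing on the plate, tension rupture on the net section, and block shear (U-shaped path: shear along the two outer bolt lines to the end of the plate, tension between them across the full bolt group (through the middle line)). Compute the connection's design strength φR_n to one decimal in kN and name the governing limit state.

444.2 kN (block shear governs)

Bolt shear: A_b = π(20)²/4 = 314.16 mm². φR_n = 0.75 × 469 × 314.16 × 6 × 2 = 1326.1 kN.
Bearing (10 mm plate, F_u = 450 MPa): end bolts L_c = 44 − 22/2 = 33, R_n = min(1.2×33×10×450, 2.4×20×10×450) = 178.2 kN/bolt; interior L_c = 55 − 22 = 33, R_n = 178.2 kN/bolt. φR_n = 0.75 × (3×178.2 + 3×178.2) = 801.9 kN.
Tension rupture (net): A_n = (253 − 3×24)×10 = 1810 mm² (U = 1.0, A_e = A_n). φR_n = 0.75 × 450 × 1810 = 610.9 kN.
Block shear: shear path 2×[44+1×55] = 2×99 mm, A_gv = 1980, A_nv = 2×(99 − 1.5×24)×10 = 1260 mm²; tension across gage: (104 − 2×24)×10 = 560 mm². R_n = min(0.6×450×1260, 0.6×345×1980) + 1.0×450×560 = min(340.2, 409.86) + 252 = 592.2 kN. φR_n = 0.75 × 592.2 = 444.2 kN.
Governing: min(1326.1, 801.9, 610.9, 444.2) = 444.2 kN → block shear.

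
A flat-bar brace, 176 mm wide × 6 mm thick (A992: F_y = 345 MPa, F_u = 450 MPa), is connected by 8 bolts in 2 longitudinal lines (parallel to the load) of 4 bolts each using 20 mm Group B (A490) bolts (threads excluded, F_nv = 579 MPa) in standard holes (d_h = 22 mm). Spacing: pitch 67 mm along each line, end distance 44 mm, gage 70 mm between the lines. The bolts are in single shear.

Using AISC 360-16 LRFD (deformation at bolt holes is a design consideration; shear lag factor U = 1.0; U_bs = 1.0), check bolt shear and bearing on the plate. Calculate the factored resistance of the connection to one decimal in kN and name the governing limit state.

743.6 kN (bearing governs)

Bolt shear: A_b = π(20)²/4 = 314.16 mm². φR_n = 0.75 × 579 × 314.16 × 8 × 1 = 1091.4 kN.
Bearing (6 mm plate, F_u = 450 MPa): end bolts L_c = 44 − 22/2 = 33, R_n = min(1.2×33×6×450, 2.4×20×6×450) = 106.92 kN/bolt; interior L_c = 67 − 22 = 45, R_n = 129.6 kN/bolt. φR_n = 0.75 × (2×106.92 + 6×129.6) = 743.6 kN.
Governing: min(1091.4, 743.6) = 743.6 kN → bearing.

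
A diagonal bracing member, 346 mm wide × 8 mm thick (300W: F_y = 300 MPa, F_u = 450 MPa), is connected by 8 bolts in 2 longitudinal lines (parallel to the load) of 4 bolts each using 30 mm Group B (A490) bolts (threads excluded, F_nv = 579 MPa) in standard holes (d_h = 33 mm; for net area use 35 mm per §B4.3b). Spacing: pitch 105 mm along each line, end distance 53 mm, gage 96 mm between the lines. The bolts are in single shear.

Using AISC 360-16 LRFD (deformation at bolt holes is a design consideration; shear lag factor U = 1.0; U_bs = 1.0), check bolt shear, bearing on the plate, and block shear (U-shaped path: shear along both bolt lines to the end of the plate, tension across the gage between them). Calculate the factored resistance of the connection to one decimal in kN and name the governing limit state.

959.6 kN (block shear governs)

Bolt shear: A_b = π(30)²/4 = 706.86 mm². φR_n = 0.75 × 579 × 706.86 × 8 × 1 = 2455.6 kN.
Bearing (8 mm plate, F_u = 450 MPa): end bolts L_c = 53 − 33/2 = 36.5, R_n = min(1.2×36.5×8×450, 2.4×30×8×450) = 157.68 kN/bolt; interior L_c = 105 − 33 = 72, R_n = 259.2 kN/bolt. φR_n = 0.75 × (2×157.68 + 6×259.2) = 1402.9 kN.
Block shear: shear path 2×[53+3×105] = 2×368 mm, A_gv = 5888, A_nv = 2×(368 − 3.5×35)×8 = 3928 mm²; tension across gage: (96 − 1×35)×8 = 488 mm². R_n = min(0.6×450×3928, 0.6×300×5888) + 1.0×450×488 = min(1060.6, 1059.8) + 219.6 = 1279.4 kN. φR_n = 0.75 × 1279.4 = 959.6 kN.
Governing: min(2455.6, 1402.9, 959.6) = 959.6 kN → block shear.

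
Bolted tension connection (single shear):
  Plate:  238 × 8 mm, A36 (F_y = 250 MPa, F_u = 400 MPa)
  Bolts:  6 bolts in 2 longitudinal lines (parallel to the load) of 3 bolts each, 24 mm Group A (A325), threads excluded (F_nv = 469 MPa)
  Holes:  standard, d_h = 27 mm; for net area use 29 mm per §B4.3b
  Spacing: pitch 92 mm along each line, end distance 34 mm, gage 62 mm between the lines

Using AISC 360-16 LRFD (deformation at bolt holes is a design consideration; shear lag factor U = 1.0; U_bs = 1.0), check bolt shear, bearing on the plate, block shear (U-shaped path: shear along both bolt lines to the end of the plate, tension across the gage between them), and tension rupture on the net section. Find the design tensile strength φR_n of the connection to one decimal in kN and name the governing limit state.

432.0 kN (net-section rupture governs)

Bolt shear: A_b = π(24)²/4 = 452.39 mm². φR_n = 0.75 × 469 × 452.39 × 6 × 1 = 954.8 kN.
Bearing (8 mm plate, F_u = 400 MPa): end bolts L_c = 34 − 27/2 = 20.5, R_n = min(1.2×20.5×8×400, 2.4×24×8×400) = 78.72 kN/bolt; interior L_c = 92 − 27 = 65, R_n = 184.32 kN/bolt. φR_n = 0.75 × (2×78.72 + 4×184.32) = 671.0 kN.
Block shear: shear path 2×[34+2×92] = 2×218 mm, A_gv = 3488, A_nv = 2×(218 − 2.5×29)×8 = 2328 mm²; tension across gage: (62 − 1×29)×8 = 264 mm². R_n = min(0.6×400×2328, 0.6×250×3488) + 1.0×400×264 = min(558.72, 523.2) + 105.6 = 628.8 kN. φR_n = 0.75 × 628.8 = 471.6 kN.
Tension rupture (net): A_n = (238 − 2×29)×8 = 1440 mm² (U = 1.0, A_e = A_n). φR_n = 0.75 × 400 × 1440 = 432.0 kN.
Governing: min(954.8, 671.0, 471.6, 432.0) = 432.0 kN → net-section rupture.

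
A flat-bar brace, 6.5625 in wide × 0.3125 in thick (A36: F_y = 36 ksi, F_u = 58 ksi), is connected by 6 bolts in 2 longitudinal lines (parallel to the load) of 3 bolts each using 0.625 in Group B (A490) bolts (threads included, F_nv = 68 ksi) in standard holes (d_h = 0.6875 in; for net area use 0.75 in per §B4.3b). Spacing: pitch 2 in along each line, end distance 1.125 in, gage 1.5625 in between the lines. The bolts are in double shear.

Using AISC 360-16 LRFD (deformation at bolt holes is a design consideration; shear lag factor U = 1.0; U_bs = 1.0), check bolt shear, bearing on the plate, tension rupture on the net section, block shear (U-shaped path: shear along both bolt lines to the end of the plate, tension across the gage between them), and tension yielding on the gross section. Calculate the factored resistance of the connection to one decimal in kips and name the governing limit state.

Bolt shear: A_b = π(0.625)²/4 = 0.3068 in². φR_n = 0.75 × 68 × 0.3068 × 6 × 2 = 187.8 kips.
Bearing (0.3125 in plate, F_u = 58 ksi): end bolts L_c = 1.125 − 0.6875/2 = 0.78125, R_n = min(1.2×0.78125×0.3125×58, 2.4×0.625×0.3125×58) = 16.992 kips/bolt; interior L_c = 2 − 0.6875 = 1.3125, R_n = 27.188 kips/bolt. φR_n = 0.75 × (2×16.992 + 4×27.188) = 107.1 kips.
Tension rupture (net): A_n = (6.5625 − 2×0.75)×0.3125 = 1.582 in² (U = 1.0, A_e = A_n). φR_n = 0.75 × 58 × 1.582 = 68.8 kips.
Block shear: shear path 2×[1.125+2×2] = 2×5.125 in, A_gv = 3.2031, A_nv = 2×(5.125 − 2.5×0.75)×0.3125 = 2.0313 in²; tension across gage: (1.5625 − 1×0.75)×0.3125 = 0.25391 in². R_n = min(0.6×58×2.0313, 0.6×36×3.2031) + 1.0×58×0.25391 = min(70.689, 69.187) + 14.727 = 83.914 kips. φR_n = 0.75 × 83.914 = 62.9 kips.
Tension yield (gross): A_g = 6.5625×0.3125 = 2.0508 in². φR_n = 0.90 × 36 × 2.0508 = 66.4 kips.
Governing: min(187.8, 107.1, 68.8, 62.9, 66.4) = 62.9 kips → block shear.

62.9 kips (block shear governs)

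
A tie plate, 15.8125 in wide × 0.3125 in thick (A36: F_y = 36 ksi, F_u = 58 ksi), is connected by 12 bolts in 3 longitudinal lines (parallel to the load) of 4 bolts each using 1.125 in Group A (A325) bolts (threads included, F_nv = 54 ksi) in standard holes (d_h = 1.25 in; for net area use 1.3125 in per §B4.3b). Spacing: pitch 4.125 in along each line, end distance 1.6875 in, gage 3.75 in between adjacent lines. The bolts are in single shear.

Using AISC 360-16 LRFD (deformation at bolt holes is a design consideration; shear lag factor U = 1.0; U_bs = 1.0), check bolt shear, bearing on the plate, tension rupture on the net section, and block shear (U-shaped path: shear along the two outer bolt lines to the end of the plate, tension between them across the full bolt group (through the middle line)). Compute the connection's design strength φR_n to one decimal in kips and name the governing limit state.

161.4 kips (net-section rupture governs)

Bolt shear: A_b = π(1.125)²/4 = 0.99402 in². φR_n = 0.75 × 54 × 0.99402 × 12 × 1 = 483.1 kips.
Bearing (0.3125 in plate, F_u = 58 ksi): end bolts L_c = 1.6875 − 1.25/2 = 1.0625, R_n = min(1.2×1.0625×0.3125×58, 2.4×1.125×0.3125×58) = 23.109 kips/bolt; interior L_c = 4.125 − 1.25 = 2.875, R_n = 48.938 kips/bolt. φR_n = 0.75 × (3×23.109 + 9×48.938) = 382.3 kips.
Tension rupture (net): A_n = (15.8125 − 3×1.3125)×0.3125 = 3.7109 in² (U = 1.0, A_e = A_n). φR_n = 0.75 × 58 × 3.7109 = 161.4 kips.
Block shear: shear path 2×[1.6875+3×4.125] = 2×14.0625 in, A_gv = 8.7891, A_nv = 2×(14.0625 − 3.5×1.3125)×0.3125 = 5.918 in²; tension across gage: (7.5 − 2×1.3125)×0.3125 = 1.5234 in². R_n = min(0.6×58×5.918, 0.6×36×8.7891) + 1.0×58×1.5234 = min(205.95, 189.84) + 88.357 = 278.2 kips. φR_n = 0.75 × 278.2 = 208.7 kips.
Governing: min(483.1, 382.3, 161.4, 208.7) = 161.4 kips → net-section rupture.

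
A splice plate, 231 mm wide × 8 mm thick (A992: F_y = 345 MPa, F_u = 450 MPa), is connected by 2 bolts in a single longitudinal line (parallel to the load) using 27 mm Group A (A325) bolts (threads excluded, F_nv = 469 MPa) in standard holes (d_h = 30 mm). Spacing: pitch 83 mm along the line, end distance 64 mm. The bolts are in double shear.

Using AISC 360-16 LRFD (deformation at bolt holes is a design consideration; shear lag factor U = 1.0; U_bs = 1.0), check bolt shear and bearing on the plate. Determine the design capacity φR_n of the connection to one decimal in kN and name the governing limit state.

330.5 kN (bearing governs)

Bolt shear: A_b = π(27)²/4 = 572.56 mm². φR_n = 0.75 × 469 × 572.56 × 2 × 2 = 805.6 kN.
Bearing (8 mm plate, F_u = 450 MPa): end bolts L_c = 64 − 30/2 = 49, R_n = min(1.2×49×8×450, 2.4×27×8×450) = 211.68 kN/bolt; interior L_c = 83 − 30 = 53, R_n = 228.96 kN/bolt. φR_n = 0.75 × (1×211.68 + 1×228.96) = 330.5 kN.
Governing: min(805.6, 330.5) = 330.5 kN → bearing.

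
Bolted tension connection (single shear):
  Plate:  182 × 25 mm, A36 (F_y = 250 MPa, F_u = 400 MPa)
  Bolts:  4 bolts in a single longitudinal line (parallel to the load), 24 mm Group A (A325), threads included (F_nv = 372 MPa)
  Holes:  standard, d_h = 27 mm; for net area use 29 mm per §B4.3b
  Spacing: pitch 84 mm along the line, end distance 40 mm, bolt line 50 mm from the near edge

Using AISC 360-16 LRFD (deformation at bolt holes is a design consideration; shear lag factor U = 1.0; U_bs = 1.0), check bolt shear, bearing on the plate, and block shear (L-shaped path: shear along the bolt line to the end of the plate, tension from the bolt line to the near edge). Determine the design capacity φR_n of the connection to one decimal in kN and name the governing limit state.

504.9 kN (bolt shear governs)

Bolt shear: A_b = π(24)²/4 = 452.39 mm². φR_n = 0.75 × 372 × 452.39 × 4 × 1 = 504.9 kN.
Bearing (25 mm plate, F_u = 400 MPa): end bolts L_c = 40 − 27/2 = 26.5, R_n = min(1.2×26.5×25×400, 2.4×24×25×400) = 318 kN/bolt; interior L_c = 84 − 27 = 57, R_n = 576 kN/bolt. φR_n = 0.75 × (1×318 + 3×576) = 1534.5 kN.
Block shear: shear path 1×[40+3×84] = 1×292 mm, A_gv = 7300, A_nv = 1×(292 − 3.5×29)×25 = 4762.5 mm²; tension to near edge: (50 − 0.5×29)×25 = 887.5 mm². R_n = min(0.6×400×4762.5, 0.6×250×7300) + 1.0×400×887.5 = min(1143, 1095) + 355 = 1450 kN. φR_n = 0.75 × 1450 = 1087.5 kN.
Governing: min(504.9, 1534.5, 1087.5) = 504.9 kN → bolt shear.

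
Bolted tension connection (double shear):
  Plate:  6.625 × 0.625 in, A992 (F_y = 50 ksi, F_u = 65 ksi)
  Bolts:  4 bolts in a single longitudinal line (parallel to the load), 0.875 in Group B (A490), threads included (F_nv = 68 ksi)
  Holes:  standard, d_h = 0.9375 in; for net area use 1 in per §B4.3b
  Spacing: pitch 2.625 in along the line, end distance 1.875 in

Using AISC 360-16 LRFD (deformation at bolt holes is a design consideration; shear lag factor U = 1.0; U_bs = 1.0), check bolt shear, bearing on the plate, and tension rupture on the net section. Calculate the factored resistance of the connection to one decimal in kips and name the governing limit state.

Bolt shear: A_b = π(0.875)²/4 = 0.60132 in². φR_n = 0.75 × 68 × 0.60132 × 4 × 2 = 245.3 kips.
Bearing (0.625 in plate, F_u = 65 ksi): end bolts L_c = 1.875 − 0.9375/2 = 1.40625, R_n = min(1.2×1.40625×0.625×65, 2.4×0.875×0.625×65) = 68.555 kips/bolt; interior L_c = 2.625 − 0.9375 = 1.6875, R_n = 82.266 kips/bolt. φR_n = 0.75 × (1×68.555 + 3×82.266) = 236.5 kips.
Tension rupture (net): A_n = (6.625 − 1×1)×0.625 = 3.5156 in² (U = 1.0, A_e = A_n). φR_n = 0.75 × 65 × 3.5156 = 171.4 kips.
Governing: min(245.3, 236.5, 171.4) = 171.4 kips → net-section rupture.

171.4 kips (net-section rupture governs)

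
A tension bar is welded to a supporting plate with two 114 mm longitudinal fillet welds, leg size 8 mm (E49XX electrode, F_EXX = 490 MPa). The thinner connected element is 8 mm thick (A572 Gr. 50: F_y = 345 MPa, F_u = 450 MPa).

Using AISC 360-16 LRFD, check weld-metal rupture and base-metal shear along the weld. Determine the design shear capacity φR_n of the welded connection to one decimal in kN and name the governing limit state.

Weld metal: throat = 0.707×8 = 5.656 mm, L = 2×114 = 228 mm. φR_n = 0.75 × 0.6 × 490 × 5.656 × 228 = 284.3 kN.
Base metal shear (8 mm plate): yield φR_n = 1.0×0.6×345×8×228 = 377.6 kN; rupture φR_n = 0.75×0.6×450×8×228 = 369.4 kN; take 369.4 kN (rupture).
Governing: min(284.3, 369.4) = 284.3 kN → weld metal.

284.3 kN (weld metal governs)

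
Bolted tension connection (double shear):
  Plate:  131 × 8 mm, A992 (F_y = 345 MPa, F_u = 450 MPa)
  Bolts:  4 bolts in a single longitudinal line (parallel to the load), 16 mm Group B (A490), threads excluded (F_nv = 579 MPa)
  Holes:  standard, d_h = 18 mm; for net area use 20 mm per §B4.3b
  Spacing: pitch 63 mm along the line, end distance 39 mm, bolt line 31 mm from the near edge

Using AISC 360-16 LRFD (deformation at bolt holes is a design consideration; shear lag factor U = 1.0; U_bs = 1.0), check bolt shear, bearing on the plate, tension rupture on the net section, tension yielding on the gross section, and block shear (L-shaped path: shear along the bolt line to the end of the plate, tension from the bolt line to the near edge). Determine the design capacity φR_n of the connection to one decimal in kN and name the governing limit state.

Bolt shear: A_b = π(16)²/4 = 201.06 mm². φR_n = 0.75 × 579 × 201.06 × 4 × 2 = 698.5 kN.
Bearing (8 mm plate, F_u = 450 MPa): end bolts L_c = 39 − 18/2 = 30, R_n = min(1.2×30×8×450, 2.4×16×8×450) = 129.6 kN/bolt; interior L_c = 63 − 18 = 45, R_n = 138.24 kN/bolt. φR_n = 0.75 × (1×129.6 + 3×138.24) = 408.2 kN.
Tension rupture (net): A_n = (131 − 1×20)×8 = 888 mm² (U = 1.0, A_e = A_n). φR_n = 0.75 × 450 × 888 = 299.7 kN.
Tension yield (gross): A_g = 131×8 = 1048 mm². φR_n = 0.90 × 345 × 1048 = 325.4 kN.
Block shear: shear path 1×[39+3×63] = 1×228 mm, A_gv = 1824, A_nv = 1×(228 − 3.5×20)×8 = 1264 mm²; tension to near edge: (31 − 0.5×20)×8 = 168 mm². R_n = min(0.6×450×1264, 0.6×345×1824) + 1.0×450×168 = min(341.28, 377.57) + 75.6 = 416.88 kN. φR_n = 0.75 × 416.88 = 312.7 kN.
Governing: min(698.5, 408.2, 299.7, 325.4, 312.7) = 299.7 kN → net-section rupture.

299.7 kN (net-section rupture governs)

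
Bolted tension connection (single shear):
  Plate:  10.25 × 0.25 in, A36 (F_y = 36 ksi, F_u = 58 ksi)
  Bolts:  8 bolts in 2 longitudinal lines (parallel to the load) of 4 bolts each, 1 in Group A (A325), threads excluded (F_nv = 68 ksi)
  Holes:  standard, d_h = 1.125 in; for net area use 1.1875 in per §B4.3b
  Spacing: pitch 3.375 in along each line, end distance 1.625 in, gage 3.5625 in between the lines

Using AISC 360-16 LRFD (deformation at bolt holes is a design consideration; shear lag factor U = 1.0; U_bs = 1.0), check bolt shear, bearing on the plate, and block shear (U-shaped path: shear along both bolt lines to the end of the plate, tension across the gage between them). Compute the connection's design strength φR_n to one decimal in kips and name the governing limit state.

Bolt shear: A_b = π(1)²/4 = 0.7854 in². φR_n = 0.75 × 68 × 0.7854 × 8 × 1 = 320.4 kips.
Bearing (0.25 in plate, F_u = 58 ksi): end bolts L_c = 1.625 − 1.125/2 = 1.0625, R_n = min(1.2×1.0625×0.25×58, 2.4×1×0.25×58) = 18.488 kips/bolt; interior L_c = 3.375 − 1.125 = 2.25, R_n = 34.8 kips/bolt. φR_n = 0.75 × (2×18.488 + 6×34.8) = 184.3 kips.
Block shear: shear path 2×[1.625+3×3.375] = 2×11.75 in, A_gv = 5.875, A_nv = 2×(11.75 − 3.5×1.1875)×0.25 = 3.7969 in²; tension across gage: (3.5625 − 1×1.1875)×0.25 = 0.59375 in². R_n = min(0.6×58×3.7969, 0.6×36×5.875) + 1.0×58×0.59375 = min(132.13, 126.9) + 34.438 = 161.34 kips. φR_n = 0.75 × 161.34 = 121.0 kips.
Governing: min(320.4, 184.3, 121.0) = 121.0 kips → block shear.

121.0 kips (block shear governs)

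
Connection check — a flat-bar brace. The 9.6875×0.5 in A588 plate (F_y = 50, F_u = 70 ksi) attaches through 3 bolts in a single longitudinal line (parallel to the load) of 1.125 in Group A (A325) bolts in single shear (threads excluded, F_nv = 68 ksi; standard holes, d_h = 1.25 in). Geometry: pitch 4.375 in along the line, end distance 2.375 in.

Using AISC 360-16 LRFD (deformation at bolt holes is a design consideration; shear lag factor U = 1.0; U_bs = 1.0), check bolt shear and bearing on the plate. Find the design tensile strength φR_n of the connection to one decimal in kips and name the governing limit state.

152.1 kips (bolt shear governs)

Bolt shear: A_b = π(1.125)²/4 = 0.99402 in². φR_n = 0.75 × 68 × 0.99402 × 3 × 1 = 152.1 kips.
Bearing (0.5 in plate, F_u = 70 ksi): end bolts L_c = 2.375 − 1.25/2 = 1.75, R_n = min(1.2×1.75×0.5×70, 2.4×1.125×0.5×70) = 73.5 kips/bolt; interior L_c = 4.375 − 1.25 = 3.125, R_n = 94.5 kips/bolt. φR_n = 0.75 × (1×73.5 + 2×94.5) = 196.9 kips.
Governing: min(152.1, 196.9) = 152.1 kips → bolt shear.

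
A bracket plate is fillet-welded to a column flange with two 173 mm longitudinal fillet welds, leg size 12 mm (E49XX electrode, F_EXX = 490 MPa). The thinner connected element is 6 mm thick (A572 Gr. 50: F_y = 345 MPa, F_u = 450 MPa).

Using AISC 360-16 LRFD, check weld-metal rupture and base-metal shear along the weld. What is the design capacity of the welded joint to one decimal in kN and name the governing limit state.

Weld metal: throat = 0.707×12 = 8.484 mm, L = 2×173 = 346 mm. φR_n = 0.75 × 0.6 × 490 × 8.484 × 346 = 647.3 kN.
Base metal shear (6 mm plate): yield φR_n = 1.0×0.6×345×6×346 = 429.7 kN; rupture φR_n = 0.75×0.6×450×6×346 = 420.4 kN; take 420.4 kN (rupture).
Governing: min(647.3, 420.4) = 420.4 kN → base-metal shear.

420.4 kN (base-metal shear governs)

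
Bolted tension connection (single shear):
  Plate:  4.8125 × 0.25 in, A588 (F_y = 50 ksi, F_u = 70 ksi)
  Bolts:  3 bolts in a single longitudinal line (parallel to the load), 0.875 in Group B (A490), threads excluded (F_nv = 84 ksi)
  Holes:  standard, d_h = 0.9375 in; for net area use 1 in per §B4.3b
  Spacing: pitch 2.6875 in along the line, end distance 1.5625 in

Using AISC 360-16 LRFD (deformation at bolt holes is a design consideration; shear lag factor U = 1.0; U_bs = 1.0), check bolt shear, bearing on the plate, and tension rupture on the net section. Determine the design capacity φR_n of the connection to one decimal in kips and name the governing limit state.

Bolt shear: A_b = π(0.875)²/4 = 0.60132 in². φR_n = 0.75 × 84 × 0.60132 × 3 × 1 = 113.6 kips.
Bearing (0.25 in plate, F_u = 70 ksi): end bolts L_c = 1.5625 − 0.9375/2 = 1.09375, R_n = min(1.2×1.09375×0.25×70, 2.4×0.875×0.25×70) = 22.969 kips/bolt; interior L_c = 2.6875 − 0.9375 = 1.75, R_n = 36.75 kips/bolt. φR_n = 0.75 × (1×22.969 + 2×36.75) = 72.4 kips.
Tension rupture (net): A_n = (4.8125 − 1×1)×0.25 = 0.95313 in² (U = 1.0, A_e = A_n). φR_n = 0.75 × 70 × 0.95313 = 50.0 kips.
Governing: min(113.6, 72.4, 50.0) = 50.0 kips → net-section rupture.

50.0 kips (net-section rupture governs)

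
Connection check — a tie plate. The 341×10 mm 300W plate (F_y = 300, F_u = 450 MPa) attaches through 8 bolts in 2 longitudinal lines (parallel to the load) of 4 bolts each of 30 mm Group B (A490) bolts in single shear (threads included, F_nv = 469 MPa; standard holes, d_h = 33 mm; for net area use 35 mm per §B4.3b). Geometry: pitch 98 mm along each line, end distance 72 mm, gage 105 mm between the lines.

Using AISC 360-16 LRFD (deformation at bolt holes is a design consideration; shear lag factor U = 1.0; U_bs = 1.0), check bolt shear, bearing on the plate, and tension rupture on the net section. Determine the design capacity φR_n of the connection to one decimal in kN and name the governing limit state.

914.6 kN (net-section rupture governs)

Bolt shear: A_b = π(30)²/4 = 706.86 mm². φR_n = 0.75 × 469 × 706.86 × 8 × 1 = 1989.1 kN.
Bearing (10 mm plate, F_u = 450 MPa): end bolts L_c = 72 − 33/2 = 55.5, R_n = min(1.2×55.5×10×450, 2.4×30×10×450) = 299.7 kN/bolt; interior L_c = 98 − 33 = 65, R_n = 324 kN/bolt. φR_n = 0.75 × (2×299.7 + 6×324) = 1907.6 kN.
Tension rupture (net): A_n = (341 − 2×35)×10 = 2710 mm² (U = 1.0, A_e = A_n). φR_n = 0.75 × 450 × 2710 = 914.6 kN.
Governing: min(1989.1, 1907.6, 914.6) = 914.6 kN → net-section rupture.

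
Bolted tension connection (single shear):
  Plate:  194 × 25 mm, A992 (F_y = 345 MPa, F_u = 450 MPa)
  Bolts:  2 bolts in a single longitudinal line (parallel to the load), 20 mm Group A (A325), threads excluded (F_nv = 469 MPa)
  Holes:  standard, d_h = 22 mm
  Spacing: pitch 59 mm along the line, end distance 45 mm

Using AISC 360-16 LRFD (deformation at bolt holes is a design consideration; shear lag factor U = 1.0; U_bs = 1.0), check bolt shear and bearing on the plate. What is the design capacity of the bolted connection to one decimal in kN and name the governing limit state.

221.0 kN (bolt shear governs)

Bolt shear: A_b = π(20)²/4 = 314.16 mm². φR_n = 0.75 × 469 × 314.16 × 2 × 1 = 221.0 kN.
Bearing (25 mm plate, F_u = 450 MPa): end bolts L_c = 45 − 22/2 = 34, R_n = min(1.2×34×25×450, 2.4×20×25×450) = 459 kN/bolt; interior L_c = 59 − 22 = 37, R_n = 499.5 kN/bolt. φR_n = 0.75 × (1×459 + 1×499.5) = 718.9 kN.
Governing: min(221.0, 718.9) = 221.0 kN → bolt shear.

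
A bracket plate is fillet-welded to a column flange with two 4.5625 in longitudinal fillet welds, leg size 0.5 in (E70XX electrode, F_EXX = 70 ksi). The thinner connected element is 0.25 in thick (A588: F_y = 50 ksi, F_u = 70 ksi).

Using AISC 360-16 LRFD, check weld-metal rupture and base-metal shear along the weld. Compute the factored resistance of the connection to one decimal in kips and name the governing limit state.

68.4 kips (base-metal shear governs)

Weld metal: throat = 0.707×0.5 = 0.3535 in, L = 2×4.5625 = 9.125 in. φR_n = 0.75 × 0.6 × 70 × 0.3535 × 9.125 = 101.6 kips.
Base metal shear (0.25 in plate): yield φR_n = 1.0×0.6×50×0.25×9.125 = 68.4 kips; rupture φR_n = 0.75×0.6×70×0.25×9.125 = 71.9 kips; take 68.4 kips (yield).
Governing: min(101.6, 68.4) = 68.4 kips → base-metal shear.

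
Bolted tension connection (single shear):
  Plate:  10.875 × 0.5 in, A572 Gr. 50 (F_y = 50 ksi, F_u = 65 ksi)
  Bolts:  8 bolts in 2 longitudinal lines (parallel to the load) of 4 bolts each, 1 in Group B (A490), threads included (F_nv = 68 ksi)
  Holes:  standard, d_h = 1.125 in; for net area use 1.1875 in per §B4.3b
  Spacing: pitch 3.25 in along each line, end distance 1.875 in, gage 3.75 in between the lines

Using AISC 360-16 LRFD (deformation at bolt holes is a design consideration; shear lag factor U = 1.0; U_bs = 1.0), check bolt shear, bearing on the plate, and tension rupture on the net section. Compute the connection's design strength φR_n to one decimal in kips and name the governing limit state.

207.2 kips (net-section rupture governs)

Bolt shear: A_b = π(1)²/4 = 0.7854 in². φR_n = 0.75 × 68 × 0.7854 × 8 × 1 = 320.4 kips.
Bearing (0.5 in plate, F_u = 65 ksi): end bolts L_c = 1.875 − 1.125/2 = 1.3125, R_n = min(1.2×1.3125×0.5×65, 2.4×1×0.5×65) = 51.188 kips/bolt; interior L_c = 3.25 − 1.125 = 2.125, R_n = 78 kips/bolt. φR_n = 0.75 × (2×51.188 + 6×78) = 427.8 kips.
Tension rupture (net): A_n = (10.875 − 2×1.1875)×0.5 = 4.25 in² (U = 1.0, A_e = A_n). φR_n = 0.75 × 65 × 4.25 = 207.2 kips.
Governing: min(320.4, 427.8, 207.2) = 207.2 kips → net-section rupture.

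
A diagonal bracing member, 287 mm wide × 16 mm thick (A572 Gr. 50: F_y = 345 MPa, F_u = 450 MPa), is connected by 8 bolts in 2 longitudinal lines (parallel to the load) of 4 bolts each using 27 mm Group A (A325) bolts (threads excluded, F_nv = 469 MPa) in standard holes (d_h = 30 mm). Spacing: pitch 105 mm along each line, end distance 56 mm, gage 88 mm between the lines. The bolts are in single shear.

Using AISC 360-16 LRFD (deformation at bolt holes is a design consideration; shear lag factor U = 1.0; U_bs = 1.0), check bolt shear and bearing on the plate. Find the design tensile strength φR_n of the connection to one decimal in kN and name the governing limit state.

Bolt shear: A_b = π(27)²/4 = 572.56 mm². φR_n = 0.75 × 469 × 572.56 × 8 × 1 = 1611.2 kN.
Bearing (16 mm plate, F_u = 450 MPa): end bolts L_c = 56 − 30/2 = 41, R_n = min(1.2×41×16×450, 2.4×27×16×450) = 354.24 kN/bolt; interior L_c = 105 − 30 = 75, R_n = 466.56 kN/bolt. φR_n = 0.75 × (2×354.24 + 6×466.56) = 2630.9 kN.
Governing: min(1611.2, 2630.9) = 1611.2 kN → bolt shear.

1611.2 kN (bolt shear governs)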